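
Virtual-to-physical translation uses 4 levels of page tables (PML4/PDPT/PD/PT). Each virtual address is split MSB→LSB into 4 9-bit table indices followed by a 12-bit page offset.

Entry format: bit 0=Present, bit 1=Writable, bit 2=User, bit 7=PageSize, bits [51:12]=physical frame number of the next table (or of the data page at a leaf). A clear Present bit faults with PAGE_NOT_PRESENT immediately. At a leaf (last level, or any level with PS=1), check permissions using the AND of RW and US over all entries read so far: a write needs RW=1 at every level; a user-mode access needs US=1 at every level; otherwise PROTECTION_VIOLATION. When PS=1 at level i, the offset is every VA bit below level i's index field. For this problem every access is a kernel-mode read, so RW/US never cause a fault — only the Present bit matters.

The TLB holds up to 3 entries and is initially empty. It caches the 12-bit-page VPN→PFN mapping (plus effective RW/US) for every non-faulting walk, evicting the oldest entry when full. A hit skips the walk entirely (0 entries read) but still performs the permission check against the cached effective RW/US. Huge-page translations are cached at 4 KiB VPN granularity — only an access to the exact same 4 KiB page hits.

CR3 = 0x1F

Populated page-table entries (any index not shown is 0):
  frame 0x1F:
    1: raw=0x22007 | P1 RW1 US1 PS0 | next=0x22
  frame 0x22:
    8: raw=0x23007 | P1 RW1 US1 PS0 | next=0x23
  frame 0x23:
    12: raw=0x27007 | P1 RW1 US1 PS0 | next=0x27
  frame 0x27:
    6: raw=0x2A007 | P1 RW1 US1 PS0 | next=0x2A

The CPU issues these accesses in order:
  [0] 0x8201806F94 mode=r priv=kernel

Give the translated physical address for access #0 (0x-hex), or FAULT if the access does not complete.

Walk each access:
#0 VA=0x8201806F94 (r,kernel):
  L0: frame=0x1F idx=1 entry=0x22007 [P=1 RW=1 US=1 PS=0]
  L1: frame=0x22 idx=8 entry=0x23007 [P=1 RW=1 US=1 PS=0]
  L2: frame=0x23 idx=12 entry=0x27007 [P=1 RW=1 US=1 PS=0]
  L3: frame=0x27 idx=6 entry=0x2A007 [P=1 RW=1 US=1 PS=0]
  → PA=0x2AF94  (4 entries read)

Access #0 PA: 0x2AF94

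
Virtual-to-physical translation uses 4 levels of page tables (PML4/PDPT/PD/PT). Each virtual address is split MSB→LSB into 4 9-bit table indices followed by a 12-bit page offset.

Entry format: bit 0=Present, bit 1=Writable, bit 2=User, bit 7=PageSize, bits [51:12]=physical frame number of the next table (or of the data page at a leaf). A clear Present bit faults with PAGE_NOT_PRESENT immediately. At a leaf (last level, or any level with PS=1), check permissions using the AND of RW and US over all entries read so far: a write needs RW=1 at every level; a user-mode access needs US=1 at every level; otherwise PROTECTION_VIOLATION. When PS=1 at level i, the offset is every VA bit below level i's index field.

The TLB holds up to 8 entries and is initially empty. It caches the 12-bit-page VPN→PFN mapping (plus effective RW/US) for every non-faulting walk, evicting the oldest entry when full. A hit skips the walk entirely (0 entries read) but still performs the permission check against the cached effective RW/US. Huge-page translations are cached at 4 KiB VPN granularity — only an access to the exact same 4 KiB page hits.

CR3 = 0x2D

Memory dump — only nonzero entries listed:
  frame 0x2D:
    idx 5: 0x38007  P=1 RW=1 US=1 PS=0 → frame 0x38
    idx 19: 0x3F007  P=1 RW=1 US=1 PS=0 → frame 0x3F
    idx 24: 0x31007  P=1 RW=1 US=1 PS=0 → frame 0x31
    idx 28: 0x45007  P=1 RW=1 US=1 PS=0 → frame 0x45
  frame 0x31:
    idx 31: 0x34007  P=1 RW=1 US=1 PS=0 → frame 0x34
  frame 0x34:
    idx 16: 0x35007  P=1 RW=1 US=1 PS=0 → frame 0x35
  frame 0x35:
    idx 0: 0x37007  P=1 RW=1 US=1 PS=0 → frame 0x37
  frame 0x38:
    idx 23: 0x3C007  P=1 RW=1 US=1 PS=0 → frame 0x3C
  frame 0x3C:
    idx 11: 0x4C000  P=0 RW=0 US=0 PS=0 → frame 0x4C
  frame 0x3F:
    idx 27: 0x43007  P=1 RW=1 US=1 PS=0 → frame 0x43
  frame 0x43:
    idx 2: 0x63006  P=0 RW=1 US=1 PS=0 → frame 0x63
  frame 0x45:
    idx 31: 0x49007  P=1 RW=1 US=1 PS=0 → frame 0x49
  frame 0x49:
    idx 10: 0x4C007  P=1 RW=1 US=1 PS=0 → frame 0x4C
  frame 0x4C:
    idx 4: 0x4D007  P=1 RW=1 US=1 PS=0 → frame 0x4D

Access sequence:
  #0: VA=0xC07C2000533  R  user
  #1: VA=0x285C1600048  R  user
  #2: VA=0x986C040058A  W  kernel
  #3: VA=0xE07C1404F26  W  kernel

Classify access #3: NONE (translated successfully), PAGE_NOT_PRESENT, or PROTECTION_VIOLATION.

Per-access translation:
#0 VA=0xC07C2000533 (r,user):
  lvl0: tbl 0x2D, slot 24 ⇒ 0x31007 (P1/RW1/US1/PS0)
  lvl1: tbl 0x31, slot 31 ⇒ 0x34007 (P1/RW1/US1/PS0)
  lvl2: tbl 0x34, slot 16 ⇒ 0x35007 (P1/RW1/US1/PS0)
  lvl3: tbl 0x35, slot 0 ⇒ 0x37007 (P1/RW1/US1/PS0)
  → PA=0x37533  (4 entries read)
#1 VA=0x285C1600048 (r,user):
  lvl0: tbl 0x2D, slot 5 ⇒ 0x38007 (P1/RW1/US1/PS0)
  lvl1: tbl 0x38, slot 23 ⇒ 0x3C007 (P1/RW1/US1/PS0)
  lvl2: tbl 0x3C, slot 11 ⇒ 0x4C000 (P0/RW0/US0/PS0)
  → PAGE_NOT_PRESENT  (3 entries read)
#2 VA=0x986C040058A (w,kernel):
  lvl0: tbl 0x2D, slot 19 ⇒ 0x3F007 (P1/RW1/US1/PS0)
  lvl1: tbl 0x3F, slot 27 ⇒ 0x43007 (P1/RW1/US1/PS0)
  lvl2: tbl 0x43, slot 2 ⇒ 0x63006 (P0/RW1/US1/PS0)
  → PAGE_NOT_PRESENT  (3 entries read)
#3 VA=0xE07C1404F26 (w,kernel):
  lvl0: tbl 0x2D, slot 28 ⇒ 0x45007 (P1/RW1/US1/PS0)
  lvl1: tbl 0x45, slot 31 ⇒ 0x49007 (P1/RW1/US1/PS0)
  lvl2: tbl 0x49, slot 10 ⇒ 0x4C007 (P1/RW1/US1/PS0)
  lvl3: tbl 0x4C, slot 4 ⇒ 0x4D007 (P1/RW1/US1/PS0)
  → PA=0x4DF26  (4 entries read)

Access #3 fault: NONE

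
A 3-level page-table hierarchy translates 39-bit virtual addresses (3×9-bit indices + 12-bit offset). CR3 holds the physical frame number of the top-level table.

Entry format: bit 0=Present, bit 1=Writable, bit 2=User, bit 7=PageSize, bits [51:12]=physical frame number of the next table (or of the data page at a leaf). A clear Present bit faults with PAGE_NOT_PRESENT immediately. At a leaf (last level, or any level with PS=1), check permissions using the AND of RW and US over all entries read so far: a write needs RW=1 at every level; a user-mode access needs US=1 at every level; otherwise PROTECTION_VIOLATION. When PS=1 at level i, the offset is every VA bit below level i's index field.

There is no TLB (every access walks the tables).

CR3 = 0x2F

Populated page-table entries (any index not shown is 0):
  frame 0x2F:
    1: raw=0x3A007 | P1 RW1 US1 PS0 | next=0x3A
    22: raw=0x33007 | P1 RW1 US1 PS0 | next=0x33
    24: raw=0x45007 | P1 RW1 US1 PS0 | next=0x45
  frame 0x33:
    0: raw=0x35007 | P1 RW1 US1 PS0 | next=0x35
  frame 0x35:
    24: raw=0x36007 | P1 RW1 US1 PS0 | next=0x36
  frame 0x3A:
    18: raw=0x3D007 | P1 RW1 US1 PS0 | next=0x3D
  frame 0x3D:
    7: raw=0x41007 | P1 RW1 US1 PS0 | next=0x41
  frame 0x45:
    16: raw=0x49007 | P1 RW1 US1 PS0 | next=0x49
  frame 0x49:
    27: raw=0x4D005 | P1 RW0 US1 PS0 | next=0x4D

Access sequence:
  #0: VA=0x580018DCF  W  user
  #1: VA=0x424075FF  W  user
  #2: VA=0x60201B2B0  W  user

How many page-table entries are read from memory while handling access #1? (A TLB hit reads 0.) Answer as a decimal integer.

Trace:
#0 VA=0x580018DCF (w,user):
  L0: frame=0x2F idx=22 entry=0x33007 [P=1 RW=1 US=1 PS=0]
  L1: frame=0x33 idx=0 entry=0x35007 [P=1 RW=1 US=1 PS=0]
  L2: frame=0x35 idx=24 entry=0x36007 [P=1 RW=1 US=1 PS=0]
  ✓ 0x36DCF  — 3 lookups
#1 VA=0x424075FF (w,user):
  L0: frame=0x2F idx=1 entry=0x3A007 [P=1 RW=1 US=1 PS=0]
  L1: frame=0x3A idx=18 entry=0x3D007 [P=1 RW=1 US=1 PS=0]
  L2: frame=0x3D idx=7 entry=0x41007 [P=1 RW=1 US=1 PS=0]
  ✓ 0x415FF  — 3 lookups
#2 VA=0x60201B2B0 (w,user):
  L0: frame=0x2F idx=24 entry=0x45007 [P=1 RW=1 US=1 PS=0]
  L1: frame=0x45 idx=16 entry=0x49007 [P=1 RW=1 US=1 PS=0]
  L2: frame=0x49 idx=27 entry=0x4D005 [P=1 RW=0 US=1 PS=0]
  ✗ PROTECTION_VIOLATION  [3 reads]

Entries read for #1: 3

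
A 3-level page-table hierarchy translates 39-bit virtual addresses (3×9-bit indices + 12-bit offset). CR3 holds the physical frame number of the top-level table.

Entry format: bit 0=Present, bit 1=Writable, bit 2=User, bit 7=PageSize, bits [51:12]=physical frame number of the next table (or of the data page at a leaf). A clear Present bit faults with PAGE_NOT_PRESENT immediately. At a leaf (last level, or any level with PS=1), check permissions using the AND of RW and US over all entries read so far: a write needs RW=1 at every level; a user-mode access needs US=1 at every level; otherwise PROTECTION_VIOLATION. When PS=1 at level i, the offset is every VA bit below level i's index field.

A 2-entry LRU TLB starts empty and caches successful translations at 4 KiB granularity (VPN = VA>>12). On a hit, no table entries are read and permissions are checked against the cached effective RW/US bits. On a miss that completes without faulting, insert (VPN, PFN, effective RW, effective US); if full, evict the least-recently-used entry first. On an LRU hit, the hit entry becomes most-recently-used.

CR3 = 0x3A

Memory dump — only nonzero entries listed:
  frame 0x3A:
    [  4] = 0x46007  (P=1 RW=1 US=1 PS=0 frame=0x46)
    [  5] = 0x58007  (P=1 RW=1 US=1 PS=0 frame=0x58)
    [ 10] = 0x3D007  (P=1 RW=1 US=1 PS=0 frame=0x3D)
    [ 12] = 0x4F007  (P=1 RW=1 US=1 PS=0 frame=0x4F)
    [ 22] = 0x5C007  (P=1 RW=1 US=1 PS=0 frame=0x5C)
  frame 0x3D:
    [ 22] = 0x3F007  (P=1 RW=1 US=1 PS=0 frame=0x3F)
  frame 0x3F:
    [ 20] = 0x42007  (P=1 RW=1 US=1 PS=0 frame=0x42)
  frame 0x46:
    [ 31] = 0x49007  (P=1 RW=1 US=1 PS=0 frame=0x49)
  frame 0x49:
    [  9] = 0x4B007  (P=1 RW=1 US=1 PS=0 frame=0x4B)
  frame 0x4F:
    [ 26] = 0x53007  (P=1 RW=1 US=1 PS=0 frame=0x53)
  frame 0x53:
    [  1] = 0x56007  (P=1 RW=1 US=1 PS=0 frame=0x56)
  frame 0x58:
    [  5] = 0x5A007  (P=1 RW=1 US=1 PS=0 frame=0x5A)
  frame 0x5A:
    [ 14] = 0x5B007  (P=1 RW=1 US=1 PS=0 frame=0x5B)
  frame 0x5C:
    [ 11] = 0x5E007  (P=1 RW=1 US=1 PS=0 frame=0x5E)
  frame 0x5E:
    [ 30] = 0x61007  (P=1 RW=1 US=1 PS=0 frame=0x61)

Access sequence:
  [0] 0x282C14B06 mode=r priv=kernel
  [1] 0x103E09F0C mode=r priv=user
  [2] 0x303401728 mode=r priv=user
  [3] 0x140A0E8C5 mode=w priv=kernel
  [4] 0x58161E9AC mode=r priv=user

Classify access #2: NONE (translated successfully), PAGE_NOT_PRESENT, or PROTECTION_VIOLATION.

Walk each access:
#0 VA=0x282C14B06 (r,kernel):
  [0] read 0x3A idx=10: raw=0x3D007 flags P=1 W=1 U=1 S=0
  [1] read 0x3D idx=22: raw=0x3F007 flags P=1 W=1 U=1 S=0
  [2] read 0x3F idx=20: raw=0x42007 flags P=1 W=1 U=1 S=0
  ✓ 0x42B06  — 3 lookups
#1 VA=0x103E09F0C (r,user):
  [0] read 0x3A idx=4: raw=0x46007 flags P=1 W=1 U=1 S=0
  [1] read 0x46 idx=31: raw=0x49007 flags P=1 W=1 U=1 S=0
  [2] read 0x49 idx=9: raw=0x4B007 flags P=1 W=1 U=1 S=0
  ✓ 0x4BF0C  — 3 lookups
#2 VA=0x303401728 (r,user):
  [0] read 0x3A idx=12: raw=0x4F007 flags P=1 W=1 U=1 S=0
  [1] read 0x4F idx=26: raw=0x53007 flags P=1 W=1 U=1 S=0
  [2] read 0x53 idx=1: raw=0x56007 flags P=1 W=1 U=1 S=0
  ✓ 0x56728  — 3 lookups
#3 VA=0x140A0E8C5 (w,kernel):
  [0] read 0x3A idx=5: raw=0x58007 flags P=1 W=1 U=1 S=0
  [1] read 0x58 idx=5: raw=0x5A007 flags P=1 W=1 U=1 S=0
  [2] read 0x5A idx=14: raw=0x5B007 flags P=1 W=1 U=1 S=0
  ✓ 0x5B8C5  — 3 lookups
#4 VA=0x58161E9AC (r,user):
  [0] read 0x3A idx=22: raw=0x5C007 flags P=1 W=1 U=1 S=0
  [1] read 0x5C idx=11: raw=0x5E007 flags P=1 W=1 U=1 S=0
  [2] read 0x5E idx=30: raw=0x61007 flags P=1 W=1 U=1 S=0
  ✓ 0x619AC  — 3 lookups

Access #2 fault: NONE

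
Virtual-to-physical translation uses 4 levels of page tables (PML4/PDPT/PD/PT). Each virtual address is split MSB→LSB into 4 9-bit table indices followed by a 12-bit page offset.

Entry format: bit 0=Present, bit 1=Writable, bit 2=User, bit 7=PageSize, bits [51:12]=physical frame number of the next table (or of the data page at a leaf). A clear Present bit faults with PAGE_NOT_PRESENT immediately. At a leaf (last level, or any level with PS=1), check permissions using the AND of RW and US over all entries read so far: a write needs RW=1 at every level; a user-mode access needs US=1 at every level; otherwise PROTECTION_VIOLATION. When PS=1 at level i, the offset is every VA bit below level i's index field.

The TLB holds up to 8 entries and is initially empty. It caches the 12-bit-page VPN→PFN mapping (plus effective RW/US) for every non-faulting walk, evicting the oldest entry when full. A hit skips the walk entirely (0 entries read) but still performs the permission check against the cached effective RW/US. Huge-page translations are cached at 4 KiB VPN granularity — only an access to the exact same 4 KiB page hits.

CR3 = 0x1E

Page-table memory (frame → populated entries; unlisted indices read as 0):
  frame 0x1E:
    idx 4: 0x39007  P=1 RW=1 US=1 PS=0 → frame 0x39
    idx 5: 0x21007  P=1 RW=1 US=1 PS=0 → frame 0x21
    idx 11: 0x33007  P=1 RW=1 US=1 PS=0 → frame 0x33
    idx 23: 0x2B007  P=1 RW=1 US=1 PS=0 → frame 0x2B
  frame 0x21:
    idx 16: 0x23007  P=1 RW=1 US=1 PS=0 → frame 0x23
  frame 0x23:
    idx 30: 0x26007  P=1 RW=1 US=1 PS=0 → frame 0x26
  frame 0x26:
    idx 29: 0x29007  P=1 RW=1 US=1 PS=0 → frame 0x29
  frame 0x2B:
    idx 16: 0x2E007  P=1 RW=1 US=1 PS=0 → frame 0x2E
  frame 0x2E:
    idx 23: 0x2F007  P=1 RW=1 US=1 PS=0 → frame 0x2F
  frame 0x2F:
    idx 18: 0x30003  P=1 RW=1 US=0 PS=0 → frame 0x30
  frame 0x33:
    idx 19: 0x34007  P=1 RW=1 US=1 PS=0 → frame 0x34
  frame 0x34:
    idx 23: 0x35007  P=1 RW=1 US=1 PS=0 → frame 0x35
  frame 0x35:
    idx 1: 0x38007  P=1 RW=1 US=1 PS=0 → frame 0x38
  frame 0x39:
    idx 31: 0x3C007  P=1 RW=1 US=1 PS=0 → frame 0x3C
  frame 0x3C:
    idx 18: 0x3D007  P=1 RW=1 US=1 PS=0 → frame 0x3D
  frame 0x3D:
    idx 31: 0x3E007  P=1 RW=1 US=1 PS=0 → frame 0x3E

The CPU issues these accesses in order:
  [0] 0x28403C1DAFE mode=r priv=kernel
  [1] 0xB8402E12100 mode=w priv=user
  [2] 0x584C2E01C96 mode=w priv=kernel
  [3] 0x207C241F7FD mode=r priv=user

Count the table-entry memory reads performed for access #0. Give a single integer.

Walk each access:
#0 VA=0x28403C1DAFE (r,kernel):
  L0: frame=0x1E idx=5 entry=0x21007 [P=1 RW=1 US=1 PS=0]
  L1: frame=0x21 idx=16 entry=0x23007 [P=1 RW=1 US=1 PS=0]
  L2: frame=0x23 idx=30 entry=0x26007 [P=1 RW=1 US=1 PS=0]
  L3: frame=0x26 idx=29 entry=0x29007 [P=1 RW=1 US=1 PS=0]
  → PA=0x29AFE  (4 entries read)
#1 VA=0xB8402E12100 (w,user):
  L0: frame=0x1E idx=23 entry=0x2B007 [P=1 RW=1 US=1 PS=0]
  L1: frame=0x2B idx=16 entry=0x2E007 [P=1 RW=1 US=1 PS=0]
  L2: frame=0x2E idx=23 entry=0x2F007 [P=1 RW=1 US=1 PS=0]
  L3: frame=0x2F idx=18 entry=0x30003 [P=1 RW=1 US=0 PS=0]
  → PROTECTION_VIOLATION  (4 entries read)
#2 VA=0x584C2E01C96 (w,kernel):
  L0: frame=0x1E idx=11 entry=0x33007 [P=1 RW=1 US=1 PS=0]
  L1: frame=0x33 idx=19 entry=0x34007 [P=1 RW=1 US=1 PS=0]
  L2: frame=0x34 idx=23 entry=0x35007 [P=1 RW=1 US=1 PS=0]
  L3: frame=0x35 idx=1 entry=0x38007 [P=1 RW=1 US=1 PS=0]
  → PA=0x38C96  (4 entries read)
#3 VA=0x207C241F7FD (r,user):
  L0: frame=0x1E idx=4 entry=0x39007 [P=1 RW=1 US=1 PS=0]
  L1: frame=0x39 idx=31 entry=0x3C007 [P=1 RW=1 US=1 PS=0]
  L2: frame=0x3C idx=18 entry=0x3D007 [P=1 RW=1 US=1 PS=0]
  L3: frame=0x3D idx=31 entry=0x3E007 [P=1 RW=1 US=1 PS=0]
  → PA=0x3E7FD  (4 entries read)

Entries read for #0: 4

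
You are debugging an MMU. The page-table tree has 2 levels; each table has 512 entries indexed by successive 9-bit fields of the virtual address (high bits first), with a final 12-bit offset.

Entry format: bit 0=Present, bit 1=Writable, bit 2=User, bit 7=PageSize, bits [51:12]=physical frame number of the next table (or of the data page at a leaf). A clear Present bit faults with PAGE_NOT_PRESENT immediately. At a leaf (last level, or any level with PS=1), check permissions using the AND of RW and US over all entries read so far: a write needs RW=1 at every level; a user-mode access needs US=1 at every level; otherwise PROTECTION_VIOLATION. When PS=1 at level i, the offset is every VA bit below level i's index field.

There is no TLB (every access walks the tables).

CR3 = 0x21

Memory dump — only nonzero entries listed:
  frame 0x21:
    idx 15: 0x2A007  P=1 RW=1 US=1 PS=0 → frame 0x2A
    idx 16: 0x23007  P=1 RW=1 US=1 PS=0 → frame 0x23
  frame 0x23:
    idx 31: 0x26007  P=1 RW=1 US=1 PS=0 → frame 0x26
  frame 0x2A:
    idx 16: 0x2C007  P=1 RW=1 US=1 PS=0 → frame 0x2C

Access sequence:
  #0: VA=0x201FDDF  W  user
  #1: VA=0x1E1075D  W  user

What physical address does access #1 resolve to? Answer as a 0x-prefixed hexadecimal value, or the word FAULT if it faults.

Per-access translation:
#0 VA=0x201FDDF (w,user):
  [0] read 0x21 idx=16: raw=0x23007 flags P=1 W=1 U=1 S=0
  [1] read 0x23 idx=31: raw=0x26007 flags P=1 W=1 U=1 S=0
  ✓ 0x26DDF  — 2 lookups
#1 VA=0x1E1075D (w,user):
  [0] read 0x21 idx=15: raw=0x2A007 flags P=1 W=1 U=1 S=0
  [1] read 0x2A idx=16: raw=0x2C007 flags P=1 W=1 U=1 S=0
  ✓ 0x2C75D  — 2 lookups

Access #1 PA: 0x2C75D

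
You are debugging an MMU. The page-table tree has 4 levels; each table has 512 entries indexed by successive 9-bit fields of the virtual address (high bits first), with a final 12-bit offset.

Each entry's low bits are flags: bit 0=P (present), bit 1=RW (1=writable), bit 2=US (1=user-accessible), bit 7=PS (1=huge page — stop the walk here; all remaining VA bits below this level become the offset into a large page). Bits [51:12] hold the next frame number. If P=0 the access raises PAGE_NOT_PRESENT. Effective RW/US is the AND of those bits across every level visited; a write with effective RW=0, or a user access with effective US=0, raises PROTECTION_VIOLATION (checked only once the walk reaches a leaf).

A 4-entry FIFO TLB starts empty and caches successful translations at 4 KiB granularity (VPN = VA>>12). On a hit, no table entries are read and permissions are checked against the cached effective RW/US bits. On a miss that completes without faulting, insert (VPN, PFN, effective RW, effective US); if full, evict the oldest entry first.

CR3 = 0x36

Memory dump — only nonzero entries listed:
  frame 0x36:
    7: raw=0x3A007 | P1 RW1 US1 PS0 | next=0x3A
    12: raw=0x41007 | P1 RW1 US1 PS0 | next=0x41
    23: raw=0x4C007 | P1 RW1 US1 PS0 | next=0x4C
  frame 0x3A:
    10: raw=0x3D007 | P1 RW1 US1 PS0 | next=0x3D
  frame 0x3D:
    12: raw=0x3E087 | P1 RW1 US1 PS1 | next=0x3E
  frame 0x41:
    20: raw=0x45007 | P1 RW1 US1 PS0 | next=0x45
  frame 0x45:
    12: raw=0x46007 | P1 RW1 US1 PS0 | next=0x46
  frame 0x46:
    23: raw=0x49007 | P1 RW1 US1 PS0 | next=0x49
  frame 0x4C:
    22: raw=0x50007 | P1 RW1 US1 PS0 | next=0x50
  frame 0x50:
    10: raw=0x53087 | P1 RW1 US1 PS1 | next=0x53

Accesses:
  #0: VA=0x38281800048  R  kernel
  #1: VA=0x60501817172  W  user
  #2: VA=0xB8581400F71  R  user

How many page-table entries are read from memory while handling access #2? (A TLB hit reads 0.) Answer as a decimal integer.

Trace:
#0 VA=0x38281800048 (r,kernel):
  L0 @0x36[7] → 0x3A007  P=1,RW=1,US=1,PS=0
  L1 @0x3A[10] → 0x3D007  P=1,RW=1,US=1,PS=0
  L2 @0x3D[12] → 0x3E087  P=1,RW=1,US=1,PS=1
  ✓ 0x3E048 (huge @L2)  — 3 lookups
#1 VA=0x60501817172 (w,user):
  L0 @0x36[12] → 0x41007  P=1,RW=1,US=1,PS=0
  L1 @0x41[20] → 0x45007  P=1,RW=1,US=1,PS=0
  L2 @0x45[12] → 0x46007  P=1,RW=1,US=1,PS=0
  L3 @0x46[23] → 0x49007  P=1,RW=1,US=1,PS=0
  ✓ 0x49172  — 4 lookups
#2 VA=0xB8581400F71 (r,user):
  L0 @0x36[23] → 0x4C007  P=1,RW=1,US=1,PS=0
  L1 @0x4C[22] → 0x50007  P=1,RW=1,US=1,PS=0
  L2 @0x50[10] → 0x53087  P=1,RW=1,US=1,PS=1
  ✓ 0x53F71 (huge @L2)  — 3 lookups

Entries read for #2: 3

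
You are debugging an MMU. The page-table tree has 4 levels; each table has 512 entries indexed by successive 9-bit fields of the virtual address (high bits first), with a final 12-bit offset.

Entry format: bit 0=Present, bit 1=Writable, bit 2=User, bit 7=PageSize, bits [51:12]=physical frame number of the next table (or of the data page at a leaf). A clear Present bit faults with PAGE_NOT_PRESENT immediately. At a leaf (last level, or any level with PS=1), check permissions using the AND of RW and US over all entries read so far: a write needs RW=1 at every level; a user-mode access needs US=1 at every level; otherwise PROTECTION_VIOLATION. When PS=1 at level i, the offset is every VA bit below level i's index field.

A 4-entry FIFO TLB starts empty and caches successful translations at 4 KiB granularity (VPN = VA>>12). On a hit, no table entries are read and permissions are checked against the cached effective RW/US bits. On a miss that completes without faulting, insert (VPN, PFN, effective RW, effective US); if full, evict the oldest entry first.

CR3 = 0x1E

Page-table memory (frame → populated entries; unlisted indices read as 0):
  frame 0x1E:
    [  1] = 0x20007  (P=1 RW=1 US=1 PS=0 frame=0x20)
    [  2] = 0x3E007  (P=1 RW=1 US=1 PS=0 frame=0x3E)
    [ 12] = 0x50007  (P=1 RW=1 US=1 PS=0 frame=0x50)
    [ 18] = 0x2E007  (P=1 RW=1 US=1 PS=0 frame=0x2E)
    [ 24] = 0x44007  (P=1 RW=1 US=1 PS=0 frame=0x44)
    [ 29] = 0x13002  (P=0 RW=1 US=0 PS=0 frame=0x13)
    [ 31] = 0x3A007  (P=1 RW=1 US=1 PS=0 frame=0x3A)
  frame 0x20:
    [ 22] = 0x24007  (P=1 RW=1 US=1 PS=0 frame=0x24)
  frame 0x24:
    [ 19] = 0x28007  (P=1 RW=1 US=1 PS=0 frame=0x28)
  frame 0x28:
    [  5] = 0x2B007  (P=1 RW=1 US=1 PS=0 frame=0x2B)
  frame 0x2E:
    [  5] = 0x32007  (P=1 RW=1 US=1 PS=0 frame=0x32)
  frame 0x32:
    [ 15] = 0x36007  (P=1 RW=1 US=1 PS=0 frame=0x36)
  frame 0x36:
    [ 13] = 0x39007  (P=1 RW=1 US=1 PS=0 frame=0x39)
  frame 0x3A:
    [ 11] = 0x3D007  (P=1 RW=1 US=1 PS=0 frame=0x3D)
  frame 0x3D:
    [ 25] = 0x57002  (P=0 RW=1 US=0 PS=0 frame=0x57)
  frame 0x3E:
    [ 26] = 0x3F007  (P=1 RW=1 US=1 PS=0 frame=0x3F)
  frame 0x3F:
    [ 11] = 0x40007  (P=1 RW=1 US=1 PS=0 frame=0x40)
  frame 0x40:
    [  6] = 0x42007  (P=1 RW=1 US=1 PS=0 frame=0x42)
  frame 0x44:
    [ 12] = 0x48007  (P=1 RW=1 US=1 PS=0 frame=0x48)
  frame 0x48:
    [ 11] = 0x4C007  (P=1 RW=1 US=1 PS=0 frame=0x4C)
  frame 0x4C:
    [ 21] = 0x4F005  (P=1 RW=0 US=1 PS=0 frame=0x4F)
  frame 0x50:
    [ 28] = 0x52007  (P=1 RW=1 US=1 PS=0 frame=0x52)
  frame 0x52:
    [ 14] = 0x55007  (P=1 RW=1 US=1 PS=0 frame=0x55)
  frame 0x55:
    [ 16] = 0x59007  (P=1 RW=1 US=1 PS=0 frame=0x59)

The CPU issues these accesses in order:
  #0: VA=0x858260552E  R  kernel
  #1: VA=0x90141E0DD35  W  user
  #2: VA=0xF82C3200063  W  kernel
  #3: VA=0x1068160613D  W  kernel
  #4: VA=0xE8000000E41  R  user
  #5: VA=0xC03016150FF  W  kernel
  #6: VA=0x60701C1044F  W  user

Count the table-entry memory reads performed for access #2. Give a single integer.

Trace:
#0 VA=0x858260552E (r,kernel):
  [0] read 0x1E idx=1: raw=0x20007 flags P=1 W=1 U=1 S=0
  [1] read 0x20 idx=22: raw=0x24007 flags P=1 W=1 U=1 S=0
  [2] read 0x24 idx=19: raw=0x28007 flags P=1 W=1 U=1 S=0
  [3] read 0x28 idx=5: raw=0x2B007 flags P=1 W=1 U=1 S=0
  ⇒ phys 0x2B52E  [4 reads]
#1 VA=0x90141E0DD35 (w,user):
  [0] read 0x1E idx=18: raw=0x2E007 flags P=1 W=1 U=1 S=0
  [1] read 0x2E idx=5: raw=0x32007 flags P=1 W=1 U=1 S=0
  [2] read 0x32 idx=15: raw=0x36007 flags P=1 W=1 U=1 S=0
  [3] read 0x36 idx=13: raw=0x39007 flags P=1 W=1 U=1 S=0
  ⇒ phys 0x39D35  [4 reads]
#2 VA=0xF82C3200063 (w,kernel):
  [0] read 0x1E idx=31: raw=0x3A007 flags P=1 W=1 U=1 S=0
  [1] read 0x3A idx=11: raw=0x3D007 flags P=1 W=1 U=1 S=0
  [2] read 0x3D idx=25: raw=0x57002 flags P=0 W=1 U=0 S=0
  → PAGE_NOT_PRESENT  (3 entries read)
#3 VA=0x1068160613D (w,kernel):
  [0] read 0x1E idx=2: raw=0x3E007 flags P=1 W=1 U=1 S=0
  [1] read 0x3E idx=26: raw=0x3F007 flags P=1 W=1 U=1 S=0
  [2] read 0x3F idx=11: raw=0x40007 flags P=1 W=1 U=1 S=0
  [3] read 0x40 idx=6: raw=0x42007 flags P=1 W=1 U=1 S=0
  ⇒ phys 0x4213D  [4 reads]
#4 VA=0xE8000000E41 (r,user):
  [0] read 0x1E idx=29: raw=0x13002 flags P=0 W=1 U=0 S=0
  → PAGE_NOT_PRESENT  (1 entries read)
#5 VA=0xC03016150FF (w,kernel):
  [0] read 0x1E idx=24: raw=0x44007 flags P=1 W=1 U=1 S=0
  [1] read 0x44 idx=12: raw=0x48007 flags P=1 W=1 U=1 S=0
  [2] read 0x48 idx=11: raw=0x4C007 flags P=1 W=1 U=1 S=0
  [3] read 0x4C idx=21: raw=0x4F005 flags P=1 W=0 U=1 S=0
  → PROTECTION_VIOLATION  (4 entries read)
#6 VA=0x60701C1044F (w,user):
  [0] read 0x1E idx=12: raw=0x50007 flags P=1 W=1 U=1 S=0
  [1] read 0x50 idx=28: raw=0x52007 flags P=1 W=1 U=1 S=0
  [2] read 0x52 idx=14: raw=0x55007 flags P=1 W=1 U=1 S=0
  [3] read 0x55 idx=16: raw=0x59007 flags P=1 W=1 U=1 S=0
  ⇒ phys 0x5944F  [4 reads]

Entries read for #2: 3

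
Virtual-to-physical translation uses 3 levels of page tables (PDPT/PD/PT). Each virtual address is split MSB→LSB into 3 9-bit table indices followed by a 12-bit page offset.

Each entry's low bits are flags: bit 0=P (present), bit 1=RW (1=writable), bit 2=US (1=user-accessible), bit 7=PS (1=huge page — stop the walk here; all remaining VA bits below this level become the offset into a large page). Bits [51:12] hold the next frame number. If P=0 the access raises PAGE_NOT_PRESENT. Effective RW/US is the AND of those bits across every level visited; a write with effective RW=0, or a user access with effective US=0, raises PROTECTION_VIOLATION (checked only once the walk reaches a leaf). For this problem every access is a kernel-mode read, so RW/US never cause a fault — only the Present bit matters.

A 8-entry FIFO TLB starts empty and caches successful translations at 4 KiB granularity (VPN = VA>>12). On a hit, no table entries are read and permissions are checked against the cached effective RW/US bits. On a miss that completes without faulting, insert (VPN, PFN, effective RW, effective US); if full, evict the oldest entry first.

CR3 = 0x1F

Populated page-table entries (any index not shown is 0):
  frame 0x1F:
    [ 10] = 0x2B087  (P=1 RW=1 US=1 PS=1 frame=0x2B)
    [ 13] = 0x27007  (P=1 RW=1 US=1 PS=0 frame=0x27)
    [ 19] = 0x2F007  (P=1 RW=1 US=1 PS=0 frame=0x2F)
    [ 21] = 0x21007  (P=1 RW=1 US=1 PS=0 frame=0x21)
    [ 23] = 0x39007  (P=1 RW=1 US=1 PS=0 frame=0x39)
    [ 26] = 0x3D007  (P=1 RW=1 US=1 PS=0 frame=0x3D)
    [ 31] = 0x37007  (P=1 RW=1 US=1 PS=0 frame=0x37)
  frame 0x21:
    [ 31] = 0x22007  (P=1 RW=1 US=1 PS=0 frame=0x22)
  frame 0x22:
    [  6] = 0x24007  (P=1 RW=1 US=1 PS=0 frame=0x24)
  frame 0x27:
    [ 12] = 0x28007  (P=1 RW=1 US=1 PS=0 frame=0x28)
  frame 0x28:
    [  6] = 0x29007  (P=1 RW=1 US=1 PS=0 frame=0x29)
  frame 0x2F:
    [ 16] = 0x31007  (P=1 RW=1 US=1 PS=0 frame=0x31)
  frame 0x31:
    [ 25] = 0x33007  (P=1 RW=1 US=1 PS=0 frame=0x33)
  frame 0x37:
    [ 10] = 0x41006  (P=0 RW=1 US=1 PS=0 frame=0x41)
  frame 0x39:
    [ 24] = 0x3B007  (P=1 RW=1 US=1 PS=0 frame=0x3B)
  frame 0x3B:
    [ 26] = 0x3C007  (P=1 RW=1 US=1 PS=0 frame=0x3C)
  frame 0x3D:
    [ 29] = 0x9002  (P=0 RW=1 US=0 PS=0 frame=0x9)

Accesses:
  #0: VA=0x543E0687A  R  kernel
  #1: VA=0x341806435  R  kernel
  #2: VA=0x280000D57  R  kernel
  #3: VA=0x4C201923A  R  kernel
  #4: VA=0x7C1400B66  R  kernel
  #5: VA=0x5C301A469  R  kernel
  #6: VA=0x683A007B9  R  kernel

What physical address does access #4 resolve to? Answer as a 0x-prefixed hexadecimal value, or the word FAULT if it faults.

Trace:
#0 VA=0x543E0687A (r,kernel):
  L0: frame=0x1F idx=21 entry=0x21007 [P=1 RW=1 US=1 PS=0]
  L1: frame=0x21 idx=31 entry=0x22007 [P=1 RW=1 US=1 PS=0]
  L2: frame=0x22 idx=6 entry=0x24007 [P=1 RW=1 US=1 PS=0]
  → PA=0x2487A  (3 entries read)
#1 VA=0x341806435 (r,kernel):
  L0: frame=0x1F idx=13 entry=0x27007 [P=1 RW=1 US=1 PS=0]
  L1: frame=0x27 idx=12 entry=0x28007 [P=1 RW=1 US=1 PS=0]
  L2: frame=0x28 idx=6 entry=0x29007 [P=1 RW=1 US=1 PS=0]
  → PA=0x29435  (3 entries read)
#2 VA=0x280000D57 (r,kernel):
  L0: frame=0x1F idx=10 entry=0x2B087 [P=1 RW=1 US=1 PS=1]
  → PA=0x2BD57 (huge @L0)  (1 entries read)
#3 VA=0x4C201923A (r,kernel):
  L0: frame=0x1F idx=19 entry=0x2F007 [P=1 RW=1 US=1 PS=0]
  L1: frame=0x2F idx=16 entry=0x31007 [P=1 RW=1 US=1 PS=0]
  L2: frame=0x31 idx=25 entry=0x33007 [P=1 RW=1 US=1 PS=0]
  → PA=0x3323A  (3 entries read)
#4 VA=0x7C1400B66 (r,kernel):
  L0: frame=0x1F idx=31 entry=0x37007 [P=1 RW=1 US=1 PS=0]
  L1: frame=0x37 idx=10 entry=0x41006 [P=0 RW=1 US=1 PS=0]
  ⇒ fault: PAGE_NOT_PRESENT  — 2 lookups
#5 VA=0x5C301A469 (r,kernel):
  L0: frame=0x1F idx=23 entry=0x39007 [P=1 RW=1 US=1 PS=0]
  L1: frame=0x39 idx=24 entry=0x3B007 [P=1 RW=1 US=1 PS=0]
  L2: frame=0x3B idx=26 entry=0x3C007 [P=1 RW=1 US=1 PS=0]
  → PA=0x3C469  (3 entries read)
#6 VA=0x683A007B9 (r,kernel):
  L0: frame=0x1F idx=26 entry=0x3D007 [P=1 RW=1 US=1 PS=0]
  L1: frame=0x3D idx=29 entry=0x9002 [P=0 RW=1 US=0 PS=0]
  ⇒ fault: PAGE_NOT_PRESENT  — 2 lookups

Access #4 PA: FAULT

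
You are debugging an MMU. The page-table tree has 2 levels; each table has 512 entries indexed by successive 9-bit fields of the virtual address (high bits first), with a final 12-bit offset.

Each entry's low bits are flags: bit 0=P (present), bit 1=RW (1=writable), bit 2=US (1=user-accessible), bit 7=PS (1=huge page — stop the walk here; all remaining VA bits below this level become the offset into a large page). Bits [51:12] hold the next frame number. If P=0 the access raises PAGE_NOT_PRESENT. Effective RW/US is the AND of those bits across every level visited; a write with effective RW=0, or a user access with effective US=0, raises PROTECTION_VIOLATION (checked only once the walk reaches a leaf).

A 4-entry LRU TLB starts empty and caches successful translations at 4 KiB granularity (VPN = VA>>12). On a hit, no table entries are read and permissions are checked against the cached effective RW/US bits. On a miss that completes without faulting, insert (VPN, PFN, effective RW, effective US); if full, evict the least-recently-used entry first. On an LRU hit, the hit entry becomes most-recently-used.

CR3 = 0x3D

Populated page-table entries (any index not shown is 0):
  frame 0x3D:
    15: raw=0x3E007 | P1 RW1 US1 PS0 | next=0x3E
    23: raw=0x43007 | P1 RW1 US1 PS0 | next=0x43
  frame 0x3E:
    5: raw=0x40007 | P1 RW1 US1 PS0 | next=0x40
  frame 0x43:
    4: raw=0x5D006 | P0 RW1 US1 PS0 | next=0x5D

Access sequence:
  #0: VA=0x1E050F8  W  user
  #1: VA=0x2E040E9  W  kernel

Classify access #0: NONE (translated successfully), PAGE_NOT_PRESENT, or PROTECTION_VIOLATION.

Trace:
#0 VA=0x1E050F8 (w,user):
  [0] read 0x3D idx=15: raw=0x3E007 flags P=1 W=1 U=1 S=0
  [1] read 0x3E idx=5: raw=0x40007 flags P=1 W=1 U=1 S=0
  ⇒ phys 0x400F8  [2 reads]
#1 VA=0x2E040E9 (w,kernel):
  [0] read 0x3D idx=23: raw=0x43007 flags P=1 W=1 U=1 S=0
  [1] read 0x43 idx=4: raw=0x5D006 flags P=0 W=1 U=1 S=0
  → PAGE_NOT_PRESENT  (2 entries read)

Access #0 fault: NONE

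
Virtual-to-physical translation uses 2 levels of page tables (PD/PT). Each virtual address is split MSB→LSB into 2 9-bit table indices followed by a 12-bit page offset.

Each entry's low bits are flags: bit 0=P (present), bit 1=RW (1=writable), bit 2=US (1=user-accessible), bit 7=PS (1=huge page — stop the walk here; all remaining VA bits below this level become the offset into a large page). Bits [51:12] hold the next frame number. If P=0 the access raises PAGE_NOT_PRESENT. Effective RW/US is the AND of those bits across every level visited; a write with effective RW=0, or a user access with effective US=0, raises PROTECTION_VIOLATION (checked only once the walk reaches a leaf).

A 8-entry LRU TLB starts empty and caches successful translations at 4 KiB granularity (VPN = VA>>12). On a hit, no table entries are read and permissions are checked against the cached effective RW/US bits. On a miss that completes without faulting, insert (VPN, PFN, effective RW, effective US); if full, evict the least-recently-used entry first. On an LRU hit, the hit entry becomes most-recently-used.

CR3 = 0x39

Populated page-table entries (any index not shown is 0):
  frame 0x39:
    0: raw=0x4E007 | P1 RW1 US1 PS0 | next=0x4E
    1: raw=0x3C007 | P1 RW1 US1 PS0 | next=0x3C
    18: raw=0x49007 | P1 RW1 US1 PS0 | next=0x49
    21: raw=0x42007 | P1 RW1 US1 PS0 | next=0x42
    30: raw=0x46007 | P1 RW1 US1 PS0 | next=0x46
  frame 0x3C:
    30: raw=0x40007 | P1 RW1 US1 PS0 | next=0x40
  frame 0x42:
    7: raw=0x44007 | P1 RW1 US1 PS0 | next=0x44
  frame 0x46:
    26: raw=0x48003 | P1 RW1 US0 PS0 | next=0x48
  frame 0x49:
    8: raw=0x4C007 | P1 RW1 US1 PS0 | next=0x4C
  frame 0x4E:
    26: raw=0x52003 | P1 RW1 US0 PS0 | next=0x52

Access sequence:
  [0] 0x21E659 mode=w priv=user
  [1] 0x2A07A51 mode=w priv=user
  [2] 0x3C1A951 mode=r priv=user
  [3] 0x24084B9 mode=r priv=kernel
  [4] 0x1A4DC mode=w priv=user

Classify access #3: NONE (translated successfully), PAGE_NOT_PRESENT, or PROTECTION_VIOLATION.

Trace:
#0 VA=0x21E659 (w,user):
  lvl0: tbl 0x39, slot 1 ⇒ 0x3C007 (P1/RW1/US1/PS0)
  lvl1: tbl 0x3C, slot 30 ⇒ 0x40007 (P1/RW1/US1/PS0)
  ✓ 0x40659  — 2 lookups
#1 VA=0x2A07A51 (w,user):
  lvl0: tbl 0x39, slot 21 ⇒ 0x42007 (P1/RW1/US1/PS0)
  lvl1: tbl 0x42, slot 7 ⇒ 0x44007 (P1/RW1/US1/PS0)
  ✓ 0x44A51  — 2 lookups
#2 VA=0x3C1A951 (r,user):
  lvl0: tbl 0x39, slot 30 ⇒ 0x46007 (P1/RW1/US1/PS0)
  lvl1: tbl 0x46, slot 26 ⇒ 0x48003 (P1/RW1/US0/PS0)
  → PROTECTION_VIOLATION  (2 entries read)
#3 VA=0x24084B9 (r,kernel):
  lvl0: tbl 0x39, slot 18 ⇒ 0x49007 (P1/RW1/US1/PS0)
  lvl1: tbl 0x49, slot 8 ⇒ 0x4C007 (P1/RW1/US1/PS0)
  ✓ 0x4C4B9  — 2 lookups
#4 VA=0x1A4DC (w,user):
  lvl0: tbl 0x39, slot 0 ⇒ 0x4E007 (P1/RW1/US1/PS0)
  lvl1: tbl 0x4E, slot 26 ⇒ 0x52003 (P1/RW1/US0/PS0)
  → PROTECTION_VIOLATION  (2 entries read)

Access #3 fault: NONE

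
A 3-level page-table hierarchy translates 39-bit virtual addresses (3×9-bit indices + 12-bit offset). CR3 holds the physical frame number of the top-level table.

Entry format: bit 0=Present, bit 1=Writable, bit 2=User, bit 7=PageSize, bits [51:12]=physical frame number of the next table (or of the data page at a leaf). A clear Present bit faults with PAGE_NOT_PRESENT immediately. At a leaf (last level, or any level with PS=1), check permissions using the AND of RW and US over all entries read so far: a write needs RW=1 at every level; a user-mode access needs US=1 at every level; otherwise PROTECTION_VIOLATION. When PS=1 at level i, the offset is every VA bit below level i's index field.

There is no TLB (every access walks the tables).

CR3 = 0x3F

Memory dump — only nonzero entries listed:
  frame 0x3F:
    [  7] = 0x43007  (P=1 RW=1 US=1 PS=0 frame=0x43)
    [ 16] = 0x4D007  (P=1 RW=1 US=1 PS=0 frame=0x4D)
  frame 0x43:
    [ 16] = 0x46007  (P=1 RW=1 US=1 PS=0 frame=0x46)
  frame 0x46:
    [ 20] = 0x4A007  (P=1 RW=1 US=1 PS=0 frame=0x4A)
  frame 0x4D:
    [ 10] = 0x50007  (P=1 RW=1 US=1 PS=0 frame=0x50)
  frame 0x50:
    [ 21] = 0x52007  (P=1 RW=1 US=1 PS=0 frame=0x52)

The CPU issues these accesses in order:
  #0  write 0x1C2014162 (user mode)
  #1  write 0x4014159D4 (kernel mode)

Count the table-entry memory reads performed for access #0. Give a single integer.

Trace:
#0 VA=0x1C2014162 (w,user):
  [0] read 0x3F idx=7: raw=0x43007 flags P=1 W=1 U=1 S=0
  [1] read 0x43 idx=16: raw=0x46007 flags P=1 W=1 U=1 S=0
  [2] read 0x46 idx=20: raw=0x4A007 flags P=1 W=1 U=1 S=0
  ✓ 0x4A162  — 3 lookups
#1 VA=0x4014159D4 (w,kernel):
  [0] read 0x3F idx=16: raw=0x4D007 flags P=1 W=1 U=1 S=0
  [1] read 0x4D idx=10: raw=0x50007 flags P=1 W=1 U=1 S=0
  [2] read 0x50 idx=21: raw=0x52007 flags P=1 W=1 U=1 S=0
  ✓ 0x529D4  — 3 lookups

Entries read for #0: 3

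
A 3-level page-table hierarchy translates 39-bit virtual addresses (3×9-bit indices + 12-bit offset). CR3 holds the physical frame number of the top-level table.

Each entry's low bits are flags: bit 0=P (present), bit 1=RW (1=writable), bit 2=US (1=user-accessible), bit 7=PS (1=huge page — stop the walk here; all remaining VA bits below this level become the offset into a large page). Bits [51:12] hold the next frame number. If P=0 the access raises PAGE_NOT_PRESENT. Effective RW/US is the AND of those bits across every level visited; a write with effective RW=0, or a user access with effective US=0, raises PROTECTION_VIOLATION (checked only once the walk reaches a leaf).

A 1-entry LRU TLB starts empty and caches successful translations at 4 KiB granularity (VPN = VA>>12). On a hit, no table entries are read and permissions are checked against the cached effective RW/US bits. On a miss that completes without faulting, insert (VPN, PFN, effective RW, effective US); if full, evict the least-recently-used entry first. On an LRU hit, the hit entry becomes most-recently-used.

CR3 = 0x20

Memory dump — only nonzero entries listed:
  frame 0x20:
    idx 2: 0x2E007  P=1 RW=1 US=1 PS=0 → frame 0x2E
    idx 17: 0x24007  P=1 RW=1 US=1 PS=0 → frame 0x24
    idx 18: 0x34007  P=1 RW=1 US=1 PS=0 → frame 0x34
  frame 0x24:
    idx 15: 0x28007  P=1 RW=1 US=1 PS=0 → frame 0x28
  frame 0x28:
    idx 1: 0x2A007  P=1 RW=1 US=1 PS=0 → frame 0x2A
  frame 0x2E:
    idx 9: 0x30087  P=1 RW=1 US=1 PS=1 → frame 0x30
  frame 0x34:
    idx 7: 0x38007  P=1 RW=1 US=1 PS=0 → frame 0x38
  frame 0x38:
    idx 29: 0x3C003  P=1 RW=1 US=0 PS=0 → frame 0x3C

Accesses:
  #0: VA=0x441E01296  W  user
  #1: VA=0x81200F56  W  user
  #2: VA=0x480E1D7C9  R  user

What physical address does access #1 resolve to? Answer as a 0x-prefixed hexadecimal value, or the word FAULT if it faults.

Walk each access:
#0 VA=0x441E01296 (w,user):
  L0 @0x20[17] → 0x24007  P=1,RW=1,US=1,PS=0
  L1 @0x24[15] → 0x28007  P=1,RW=1,US=1,PS=0
  L2 @0x28[1] → 0x2A007  P=1,RW=1,US=1,PS=0
  ⇒ phys 0x2A296  [3 reads]
#1 VA=0x81200F56 (w,user):
  L0 @0x20[2] → 0x2E007  P=1,RW=1,US=1,PS=0
  L1 @0x2E[9] → 0x30087  P=1,RW=1,US=1,PS=1
  ⇒ phys 0x30F56 (huge @L1)  [2 reads]
#2 VA=0x480E1D7C9 (r,user):
  L0 @0x20[18] → 0x34007  P=1,RW=1,US=1,PS=0
  L1 @0x34[7] → 0x38007  P=1,RW=1,US=1,PS=0
  L2 @0x38[29] → 0x3C003  P=1,RW=1,US=0,PS=0
  ✗ PROTECTION_VIOLATION  [3 reads]

Access #1 PA: 0x30F56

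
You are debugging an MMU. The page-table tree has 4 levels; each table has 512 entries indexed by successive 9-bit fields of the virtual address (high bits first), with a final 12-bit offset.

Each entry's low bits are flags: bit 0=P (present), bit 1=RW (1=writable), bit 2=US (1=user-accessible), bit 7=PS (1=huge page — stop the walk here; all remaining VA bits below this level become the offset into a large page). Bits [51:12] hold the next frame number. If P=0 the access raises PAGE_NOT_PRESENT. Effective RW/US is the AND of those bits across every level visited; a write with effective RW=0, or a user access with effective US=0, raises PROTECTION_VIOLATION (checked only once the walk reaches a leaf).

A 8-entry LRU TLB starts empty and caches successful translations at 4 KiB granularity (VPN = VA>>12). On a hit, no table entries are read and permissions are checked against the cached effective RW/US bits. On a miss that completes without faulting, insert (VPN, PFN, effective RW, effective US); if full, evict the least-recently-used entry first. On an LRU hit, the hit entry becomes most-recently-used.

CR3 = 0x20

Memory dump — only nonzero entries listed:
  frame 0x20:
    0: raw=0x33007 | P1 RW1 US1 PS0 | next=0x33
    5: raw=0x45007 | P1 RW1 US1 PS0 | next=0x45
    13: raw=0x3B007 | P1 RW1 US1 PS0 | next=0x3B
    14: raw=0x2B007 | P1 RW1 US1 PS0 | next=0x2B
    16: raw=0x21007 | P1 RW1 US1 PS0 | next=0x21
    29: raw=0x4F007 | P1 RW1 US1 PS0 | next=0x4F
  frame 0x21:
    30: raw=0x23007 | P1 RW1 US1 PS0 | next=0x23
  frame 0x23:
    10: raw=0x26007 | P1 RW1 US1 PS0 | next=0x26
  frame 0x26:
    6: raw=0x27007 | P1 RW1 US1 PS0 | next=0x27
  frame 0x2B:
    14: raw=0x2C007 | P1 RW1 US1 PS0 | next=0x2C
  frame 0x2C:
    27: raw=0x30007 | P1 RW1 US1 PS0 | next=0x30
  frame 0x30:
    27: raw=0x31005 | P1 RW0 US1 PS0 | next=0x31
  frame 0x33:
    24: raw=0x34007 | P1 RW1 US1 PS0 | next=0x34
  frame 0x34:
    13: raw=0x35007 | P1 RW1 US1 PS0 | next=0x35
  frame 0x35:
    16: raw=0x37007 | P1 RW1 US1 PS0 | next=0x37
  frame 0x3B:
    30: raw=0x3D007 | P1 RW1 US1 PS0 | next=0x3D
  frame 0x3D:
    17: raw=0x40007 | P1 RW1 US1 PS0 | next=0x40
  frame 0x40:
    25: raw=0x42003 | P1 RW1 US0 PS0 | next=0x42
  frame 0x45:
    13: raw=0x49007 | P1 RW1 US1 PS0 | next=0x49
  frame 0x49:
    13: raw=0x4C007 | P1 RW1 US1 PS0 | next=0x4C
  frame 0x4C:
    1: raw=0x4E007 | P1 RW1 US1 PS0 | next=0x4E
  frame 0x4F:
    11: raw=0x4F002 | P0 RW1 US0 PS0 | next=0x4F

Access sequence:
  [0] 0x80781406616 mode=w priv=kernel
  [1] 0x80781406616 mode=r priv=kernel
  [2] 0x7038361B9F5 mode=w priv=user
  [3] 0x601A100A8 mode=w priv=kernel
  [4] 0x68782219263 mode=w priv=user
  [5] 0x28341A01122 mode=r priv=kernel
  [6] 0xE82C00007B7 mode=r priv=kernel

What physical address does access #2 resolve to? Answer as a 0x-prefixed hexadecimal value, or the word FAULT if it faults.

Walk each access:
#0 VA=0x80781406616 (w,kernel):
  L0: frame=0x20 idx=16 entry=0x21007 [P=1 RW=1 US=1 PS=0]
  L1: frame=0x21 idx=30 entry=0x23007 [P=1 RW=1 US=1 PS=0]
  L2: frame=0x23 idx=10 entry=0x26007 [P=1 RW=1 US=1 PS=0]
  L3: frame=0x26 idx=6 entry=0x27007 [P=1 RW=1 US=1 PS=0]
  ⇒ phys 0x27616  [4 reads]
#1 VA=0x80781406616 (r,kernel):
  TLB hit vpn=0x80781406 → PA=0x27616
#2 VA=0x7038361B9F5 (w,user):
  L0: frame=0x20 idx=14 entry=0x2B007 [P=1 RW=1 US=1 PS=0]
  L1: frame=0x2B idx=14 entry=0x2C007 [P=1 RW=1 US=1 PS=0]
  L2: frame=0x2C idx=27 entry=0x30007 [P=1 RW=1 US=1 PS=0]
  L3: frame=0x30 idx=27 entry=0x31005 [P=1 RW=0 US=1 PS=0]
  ✗ PROTECTION_VIOLATION  [4 reads]
#3 VA=0x601A100A8 (w,kernel):
  L0: frame=0x20 idx=0 entry=0x33007 [P=1 RW=1 US=1 PS=0]
  L1: frame=0x33 idx=24 entry=0x34007 [P=1 RW=1 US=1 PS=0]
  L2: frame=0x34 idx=13 entry=0x35007 [P=1 RW=1 US=1 PS=0]
  L3: frame=0x35 idx=16 entry=0x37007 [P=1 RW=1 US=1 PS=0]
  ⇒ phys 0x370A8  [4 reads]
#4 VA=0x68782219263 (w,user):
  L0: frame=0x20 idx=13 entry=0x3B007 [P=1 RW=1 US=1 PS=0]
  L1: frame=0x3B idx=30 entry=0x3D007 [P=1 RW=1 US=1 PS=0]
  L2: frame=0x3D idx=17 entry=0x40007 [P=1 RW=1 US=1 PS=0]
  L3: frame=0x40 idx=25 entry=0x42003 [P=1 RW=1 US=0 PS=0]
  ✗ PROTECTION_VIOLATION  [4 reads]
#5 VA=0x28341A01122 (r,kernel):
  L0: frame=0x20 idx=5 entry=0x45007 [P=1 RW=1 US=1 PS=0]
  L1: frame=0x45 idx=13 entry=0x49007 [P=1 RW=1 US=1 PS=0]
  L2: frame=0x49 idx=13 entry=0x4C007 [P=1 RW=1 US=1 PS=0]
  L3: frame=0x4C idx=1 entry=0x4E007 [P=1 RW=1 US=1 PS=0]
  ⇒ phys 0x4E122  [4 reads]
#6 VA=0xE82C00007B7 (r,kernel):
  L0: frame=0x20 idx=29 entry=0x4F007 [P=1 RW=1 US=1 PS=0]
  L1: frame=0x4F idx=11 entry=0x4F002 [P=0 RW=1 US=0 PS=0]
  ✗ PAGE_NOT_PRESENT  [2 reads]

Access #2 PA: FAULT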